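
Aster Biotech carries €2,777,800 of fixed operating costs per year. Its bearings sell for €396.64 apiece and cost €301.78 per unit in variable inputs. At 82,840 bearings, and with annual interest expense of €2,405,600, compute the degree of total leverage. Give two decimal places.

Contribution at this volume is 82,840 × €94.86 = €7,858,202.40.
EBIT = €7,858,202.40 − €2,777,800 = €5,080,402.40. Interest = €2,405,600.00.
DOL = €7,858,202.40 ÷ €5,080,402.40 = 1.5468; DFL = €5,080,402.40 ÷ €2,674,802.40 = 1.8994.
DCL = DOL × DFL = 1.5468 × 1.8994 = 2.9380.

2.94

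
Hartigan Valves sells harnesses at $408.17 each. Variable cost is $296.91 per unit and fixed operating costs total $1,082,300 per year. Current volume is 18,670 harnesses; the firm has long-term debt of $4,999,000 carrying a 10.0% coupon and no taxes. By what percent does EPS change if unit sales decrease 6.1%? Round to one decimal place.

Total contribution margin = 18,670 × $111.26 = $2,077,224.20.
EBIT = $2,077,224.20 − $1,082,300 = $994,924.20.
After interest of $499,900.00, pre-tax earnings = $495,024.20.
DCL = total CM / (EBIT − I) = $2,077,224.20 / $495,024.20 = 4.1962.
EPS therefore changes by 4.1962 × (-6.1%) = -25.6%.

-25.6%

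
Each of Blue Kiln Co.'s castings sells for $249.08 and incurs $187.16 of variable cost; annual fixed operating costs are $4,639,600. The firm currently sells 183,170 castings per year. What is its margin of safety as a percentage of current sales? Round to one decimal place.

59.1%

Contribution margin per unit = $249.08 − $187.16 = $61.92. Break-even units = $4,639,600 ÷ $61.92 = 74,928.94; break-even revenue = 74,928.94 × $249.08 = $18,663,300.52.
Current sales = 183,170 × $249.08 = $45,623,983.60.
Margin of safety = ($45,623,983.60 − $18,663,300.52) ÷ $45,623,983.60 = 59.1%.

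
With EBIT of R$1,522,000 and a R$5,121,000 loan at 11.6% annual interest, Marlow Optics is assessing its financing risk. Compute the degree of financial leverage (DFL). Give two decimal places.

Interest = R$594,036.00.
Degree of financial leverage = EBIT / (EBIT − interest) = R$1,522,000 / R$927,964.00 = 1.6401.

1.64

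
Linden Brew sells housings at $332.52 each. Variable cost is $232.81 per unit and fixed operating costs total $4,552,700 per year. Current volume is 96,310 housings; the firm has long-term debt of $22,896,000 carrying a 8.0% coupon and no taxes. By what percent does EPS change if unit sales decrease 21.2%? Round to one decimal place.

-63.3%

Contribution at this volume is 96,310 × $99.71 = $9,603,070.10.
Subtracting fixed costs: EBIT = $9,603,070.10 − $4,552,700 = $5,050,370.10.
Interest = $1,831,680.00, so EBIT − I = $3,218,690.10.
DCL = total CM / (EBIT − I) = $9,603,070.10 / $3,218,690.10 = 2.9835.
%ΔEPS = DCL × %ΔSales = 2.9835 × -21.2% = -63.3%.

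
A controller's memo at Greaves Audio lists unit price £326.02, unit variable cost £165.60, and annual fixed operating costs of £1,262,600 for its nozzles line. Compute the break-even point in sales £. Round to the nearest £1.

Contribution margin per unit = £326.02 − £165.60 = £160.42, a CM ratio of £160.42 ÷ £326.02 = 0.4921.
Break-even sales = FC ÷ CM ratio = £1,262,600 × £326.02 / £160.42 = £2,565,970.

£2,565,970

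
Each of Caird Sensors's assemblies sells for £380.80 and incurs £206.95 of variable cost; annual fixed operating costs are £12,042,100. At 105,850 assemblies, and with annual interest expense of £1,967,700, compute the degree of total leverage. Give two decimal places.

At 105,850 units, contribution = 105,850 × £173.85 = £18,402,022.50.
Subtracting fixed costs: EBIT = £18,402,022.50 − £12,042,100 = £6,359,922.50. Interest = £1,967,700.00.
DOL = £18,402,022.50 ÷ £6,359,922.50 = 2.8934; DFL = £6,359,922.50 ÷ £4,392,222.50 = 1.4480.
DCL = DOL × DFL = 2.8934 × 1.4480 = 4.1896.

4.19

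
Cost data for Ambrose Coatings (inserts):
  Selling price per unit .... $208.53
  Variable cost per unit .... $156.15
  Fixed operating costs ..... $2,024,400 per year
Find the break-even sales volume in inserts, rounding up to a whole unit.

Each unit contributes $208.53 − $156.15 = $52.38.
Break-even Q = $2,024,400 / $52.38 = 38,648.34 → 38,649 inserts.

38,649 inserts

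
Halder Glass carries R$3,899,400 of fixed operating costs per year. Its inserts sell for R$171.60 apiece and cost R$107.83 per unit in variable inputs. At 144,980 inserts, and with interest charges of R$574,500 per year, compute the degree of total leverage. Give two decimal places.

At 144,980 units, contribution = 144,980 × R$63.77 = R$9,245,374.60.
Subtracting fixed costs: EBIT = R$9,245,374.60 − R$3,899,400 = R$5,345,974.60. Interest = R$574,500.00, so EBIT − I = R$4,771,474.60.
Degree of total leverage = total CM / (EBIT − interest) = R$9,245,374.60 / R$4,771,474.60 = 1.9376.

1.94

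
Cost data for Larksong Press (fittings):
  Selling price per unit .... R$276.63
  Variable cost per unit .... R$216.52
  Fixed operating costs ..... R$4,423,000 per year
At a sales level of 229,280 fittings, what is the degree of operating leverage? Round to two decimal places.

1.47

Total contribution margin = 229,280 × R$60.11 = R$13,782,020.80.
Operating income = contribution − fixed costs = R$13,782,020.80 − R$4,423,000 = R$9,359,020.80.
So DOL = total CM / EBIT = R$13,782,020.80 / R$9,359,020.80 = 1.4726.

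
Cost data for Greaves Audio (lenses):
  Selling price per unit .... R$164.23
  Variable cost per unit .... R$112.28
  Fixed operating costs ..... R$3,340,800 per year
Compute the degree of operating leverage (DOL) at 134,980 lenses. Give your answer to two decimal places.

1.91

Total contribution margin = 134,980 × R$51.95 = R$7,012,211.00.
Operating income = contribution − fixed costs = R$7,012,211.00 − R$3,340,800 = R$3,671,411.00.
Degree of operating leverage = R$7,012,211.00 / R$3,671,411.00 = 1.9099.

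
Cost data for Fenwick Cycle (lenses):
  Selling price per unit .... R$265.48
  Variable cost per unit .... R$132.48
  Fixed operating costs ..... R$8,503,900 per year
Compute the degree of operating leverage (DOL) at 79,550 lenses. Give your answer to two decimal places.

Contribution at this volume is 79,550 × R$133.00 = R$10,580,150.00.
Subtracting fixed costs: EBIT = R$10,580,150.00 − R$8,503,900 = R$2,076,250.00.
So DOL = total CM / EBIT = R$10,580,150.00 / R$2,076,250.00 = 5.0958.

5.10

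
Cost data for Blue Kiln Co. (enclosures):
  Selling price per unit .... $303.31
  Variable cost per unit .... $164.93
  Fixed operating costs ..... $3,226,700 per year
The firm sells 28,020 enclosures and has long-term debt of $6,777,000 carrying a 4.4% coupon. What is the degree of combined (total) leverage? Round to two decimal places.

11.00

At 28,020 units, contribution = 28,020 × $138.38 = $3,877,407.60.
Operating income = contribution − fixed costs = $3,877,407.60 − $3,226,700 = $650,707.60. Interest = $298,188.00.
DOL = $3,877,407.60 ÷ $650,707.60 = 5.9588; DFL = $650,707.60 ÷ $352,519.60 = 1.8459.
Combined leverage = 5.9588 × 1.8459 = 10.9993.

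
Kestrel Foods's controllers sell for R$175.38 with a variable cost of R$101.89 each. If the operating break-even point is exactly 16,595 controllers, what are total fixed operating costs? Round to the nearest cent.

Unit CM = price − variable cost = R$175.38 − R$101.89 = R$73.49.
Since BE = FC / CM, FC = 16,595 × R$73.49 = R$1,219,566.55.

R$1,219,566.55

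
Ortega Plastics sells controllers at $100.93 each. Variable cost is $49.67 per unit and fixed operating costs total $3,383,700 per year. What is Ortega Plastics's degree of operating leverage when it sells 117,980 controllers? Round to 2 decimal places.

2.27

Total contribution margin = 117,980 × $51.26 = $6,047,654.80.
Subtracting fixed costs: EBIT = $6,047,654.80 − $3,383,700 = $2,663,954.80.
Degree of operating leverage = $6,047,654.80 / $2,663,954.80 = 2.2702.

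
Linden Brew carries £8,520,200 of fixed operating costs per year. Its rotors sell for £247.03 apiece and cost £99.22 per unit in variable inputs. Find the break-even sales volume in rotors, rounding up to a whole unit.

57,643 rotors

Unit CM = price − variable cost = £247.03 − £99.22 = £147.81.
Break-even Q = £8,520,200 / £147.81 = 57,642.92 → 57,643 rotors.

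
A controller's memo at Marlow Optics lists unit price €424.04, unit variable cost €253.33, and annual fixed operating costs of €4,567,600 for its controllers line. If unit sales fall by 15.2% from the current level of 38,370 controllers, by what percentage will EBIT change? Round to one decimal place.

-50.2%

Contribution at this volume is 38,370 × €170.71 = €6,550,142.70.
Subtracting fixed costs: EBIT = €6,550,142.70 − €4,567,600 = €1,982,542.70.
DOL = contribution ÷ EBIT = €6,550,142.70 ÷ €1,982,542.70 = 3.3039.
%ΔEBIT = DOL × %ΔSales = 3.3039 × -15.2% = -50.2%.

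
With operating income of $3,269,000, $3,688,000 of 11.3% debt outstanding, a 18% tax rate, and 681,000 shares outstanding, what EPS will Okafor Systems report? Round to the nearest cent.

Pre-tax income = $3,269,000 − $416,744.00 = $2,852,256.00.
Net income = $2,852,256.00 × (1 − 0.18) = $2,338,849.92.
EPS = $2,338,849.92 ÷ 681,000 = $3.43.

$3.43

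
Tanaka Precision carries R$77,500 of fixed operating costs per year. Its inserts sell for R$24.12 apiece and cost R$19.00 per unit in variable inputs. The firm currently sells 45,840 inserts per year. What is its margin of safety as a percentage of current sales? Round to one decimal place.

Contribution margin per unit = R$24.12 − R$19.00 = R$5.12. Break-even units = R$77,500 ÷ R$5.12 = 15,136.72; break-even revenue = 15,136.72 × R$24.12 = R$365,097.66.
Current sales = 45,840 × R$24.12 = R$1,105,660.80.
Margin of safety = (R$1,105,660.80 − R$365,097.66) ÷ R$1,105,660.80 = 67.0%.

67.0%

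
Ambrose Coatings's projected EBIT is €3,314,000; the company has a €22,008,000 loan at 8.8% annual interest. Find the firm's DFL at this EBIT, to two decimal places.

2.41

Interest = €1,936,704.00.
Degree of financial leverage = EBIT / (EBIT − interest) = €3,314,000 / €1,377,296.00 = 2.4062.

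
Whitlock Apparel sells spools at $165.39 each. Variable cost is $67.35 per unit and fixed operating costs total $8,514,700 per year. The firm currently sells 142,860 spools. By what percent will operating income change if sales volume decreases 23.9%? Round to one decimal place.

At 142,860 units, contribution = 142,860 × $98.04 = $14,005,994.40.
EBIT = $14,005,994.40 − $8,514,700 = $5,491,294.40.
Degree of operating leverage = $14,005,994.40 / $5,491,294.40 = 2.5506.
Operating income changes by 2.5506 × -23.9% = -61.0%.

-61.0%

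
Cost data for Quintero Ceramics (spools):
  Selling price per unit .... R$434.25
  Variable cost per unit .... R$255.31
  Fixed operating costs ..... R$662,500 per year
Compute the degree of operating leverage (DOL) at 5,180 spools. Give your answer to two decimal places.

3.51

Total contribution margin = 5,180 × R$178.94 = R$926,909.20.
Operating income = contribution − fixed costs = R$926,909.20 − R$662,500 = R$264,409.20.
DOL = contribution ÷ EBIT = R$926,909.20 ÷ R$264,409.20 = 3.5056.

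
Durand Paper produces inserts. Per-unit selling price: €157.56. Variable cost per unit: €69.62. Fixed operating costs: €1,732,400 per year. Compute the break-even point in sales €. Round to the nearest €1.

€3,103,900

CM per unit = €157.56 − €69.62 = €87.94; CM ratio = €87.94 / €157.56 = 0.5581.
Break-even sales = FC ÷ CM ratio = €1,732,400 × €157.56 / €87.94 = €3,103,900.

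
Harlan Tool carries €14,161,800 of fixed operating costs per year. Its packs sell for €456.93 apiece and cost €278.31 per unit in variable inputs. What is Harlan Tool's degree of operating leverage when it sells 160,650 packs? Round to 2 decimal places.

1.97

Total contribution margin = 160,650 × €178.62 = €28,695,303.00.
EBIT = €28,695,303.00 − €14,161,800 = €14,533,503.00.
Degree of operating leverage = €28,695,303.00 / €14,533,503.00 = 1.9744.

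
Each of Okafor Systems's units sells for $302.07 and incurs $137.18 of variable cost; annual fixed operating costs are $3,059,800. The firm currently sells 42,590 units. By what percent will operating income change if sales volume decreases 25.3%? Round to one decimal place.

Contribution at this volume is 42,590 × $164.89 = $7,022,665.10.
Operating income = contribution − fixed costs = $7,022,665.10 − $3,059,800 = $3,962,865.10.
So DOL = total CM / EBIT = $7,022,665.10 / $3,962,865.10 = 1.7721.
So EBIT moves 1.7721 × (-25.3%) = -44.8%.

-44.8%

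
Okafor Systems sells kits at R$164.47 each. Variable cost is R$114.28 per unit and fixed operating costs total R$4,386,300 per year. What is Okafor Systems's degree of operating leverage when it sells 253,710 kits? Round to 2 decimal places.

Total contribution margin = 253,710 × R$50.19 = R$12,733,704.90.
Operating income = contribution − fixed costs = R$12,733,704.90 − R$4,386,300 = R$8,347,404.90.
Degree of operating leverage = R$12,733,704.90 / R$8,347,404.90 = 1.5255.

1.53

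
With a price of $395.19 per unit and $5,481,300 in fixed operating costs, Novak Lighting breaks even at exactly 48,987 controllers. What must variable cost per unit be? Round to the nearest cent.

Contribution per unit must be FC / Q = $5,481,300 / 48,987 = $111.8930.
Variable cost per unit = $395.19 − $111.8930 = $283.30.

$283.30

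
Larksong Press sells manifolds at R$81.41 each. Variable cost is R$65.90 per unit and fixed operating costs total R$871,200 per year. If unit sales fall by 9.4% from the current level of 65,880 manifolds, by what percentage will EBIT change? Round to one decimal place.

-63.8%

Contribution at this volume is 65,880 × R$15.51 = R$1,021,798.80.
EBIT = R$1,021,798.80 − R$871,200 = R$150,598.80.
Degree of operating leverage = R$1,021,798.80 / R$150,598.80 = 6.7849.
So EBIT moves 6.7849 × (-9.4%) = -63.8%.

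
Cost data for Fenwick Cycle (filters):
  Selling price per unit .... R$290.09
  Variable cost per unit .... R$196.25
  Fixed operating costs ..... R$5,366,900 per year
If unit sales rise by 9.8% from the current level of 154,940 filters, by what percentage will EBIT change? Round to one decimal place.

+15.5%

Contribution at this volume is 154,940 × R$93.84 = R$14,539,569.60.
EBIT = R$14,539,569.60 − R$5,366,900 = R$9,172,669.60.
DOL = contribution ÷ EBIT = R$14,539,569.60 ÷ R$9,172,669.60 = 1.5851.
%ΔEBIT = DOL × %ΔSales = 1.5851 × +9.8% = +15.5%.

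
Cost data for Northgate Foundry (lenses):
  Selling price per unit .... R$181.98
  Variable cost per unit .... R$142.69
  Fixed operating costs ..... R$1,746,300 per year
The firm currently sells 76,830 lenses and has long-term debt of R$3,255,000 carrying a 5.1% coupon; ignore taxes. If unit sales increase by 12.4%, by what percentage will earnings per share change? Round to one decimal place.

Contribution at this volume is 76,830 × R$39.29 = R$3,018,650.70.
Subtracting fixed costs: EBIT = R$3,018,650.70 − R$1,746,300 = R$1,272,350.70.
After interest of R$166,005.00, pre-tax earnings = R$1,106,345.70.
DCL = total CM / (EBIT − I) = R$3,018,650.70 / R$1,106,345.70 = 2.7285.
%ΔEPS = DCL × %ΔSales = 2.7285 × +12.4% = +33.8%.

+33.8%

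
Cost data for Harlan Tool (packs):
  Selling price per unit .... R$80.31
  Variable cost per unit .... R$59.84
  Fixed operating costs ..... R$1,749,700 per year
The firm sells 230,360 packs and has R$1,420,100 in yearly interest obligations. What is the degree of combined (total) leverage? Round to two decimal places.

At 230,360 units, contribution = 230,360 × R$20.47 = R$4,715,469.20.
Operating income = contribution − fixed costs = R$4,715,469.20 − R$1,749,700 = R$2,965,769.20. Interest = R$1,420,100.00.
DOL = R$4,715,469.20 ÷ R$2,965,769.20 = 1.5900; DFL = R$2,965,769.20 ÷ R$1,545,669.20 = 1.9188.
Combined leverage = 1.5900 × 1.9188 = 3.0509.

3.05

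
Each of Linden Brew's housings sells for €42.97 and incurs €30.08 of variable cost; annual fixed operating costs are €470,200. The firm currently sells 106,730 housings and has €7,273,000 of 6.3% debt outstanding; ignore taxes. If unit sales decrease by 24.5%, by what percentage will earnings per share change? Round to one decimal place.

Contribution at this volume is 106,730 × €12.89 = €1,375,749.70.
Subtracting fixed costs: EBIT = €1,375,749.70 − €470,200 = €905,549.70.
Interest = €458,199.00, so EBIT − I = €447,350.70.
Degree of combined leverage = contribution ÷ (EBIT − I) = €1,375,749.70 ÷ €447,350.70 = 3.0753.
EPS therefore changes by 3.0753 × (-24.5%) = -75.3%.

-75.3%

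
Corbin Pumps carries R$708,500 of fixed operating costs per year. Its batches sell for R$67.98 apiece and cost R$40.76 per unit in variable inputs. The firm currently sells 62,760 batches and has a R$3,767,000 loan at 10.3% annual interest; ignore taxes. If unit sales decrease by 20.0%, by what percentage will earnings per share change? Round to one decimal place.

Total contribution margin = 62,760 × R$27.22 = R$1,708,327.20.
Operating income = contribution − fixed costs = R$1,708,327.20 − R$708,500 = R$999,827.20.
After interest of R$388,001.00, pre-tax earnings = R$611,826.20.
Degree of combined leverage = contribution ÷ (EBIT − I) = R$1,708,327.20 ÷ R$611,826.20 = 2.7922.
%ΔEPS = DCL × %ΔSales = 2.7922 × -20.0% = -55.8%.

-55.8%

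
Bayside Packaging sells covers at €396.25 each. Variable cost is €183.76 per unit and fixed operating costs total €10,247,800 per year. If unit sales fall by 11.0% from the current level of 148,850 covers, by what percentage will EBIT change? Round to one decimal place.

-16.3%

At 148,850 units, contribution = 148,850 × €212.49 = €31,629,136.50.
Subtracting fixed costs: EBIT = €31,629,136.50 − €10,247,800 = €21,381,336.50.
DOL = contribution ÷ EBIT = €31,629,136.50 ÷ €21,381,336.50 = 1.4793.
Operating income changes by 1.4793 × -11.0% = -16.3%.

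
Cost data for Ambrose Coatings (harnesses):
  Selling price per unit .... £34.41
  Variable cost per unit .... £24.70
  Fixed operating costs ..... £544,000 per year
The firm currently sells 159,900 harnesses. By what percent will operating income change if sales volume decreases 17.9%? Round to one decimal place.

Total contribution margin = 159,900 × £9.71 = £1,552,629.00.
Operating income = contribution − fixed costs = £1,552,629.00 − £544,000 = £1,008,629.00.
Degree of operating leverage = £1,552,629.00 / £1,008,629.00 = 1.5393.
So EBIT moves 1.5393 × (-17.9%) = -27.6%.

-27.6%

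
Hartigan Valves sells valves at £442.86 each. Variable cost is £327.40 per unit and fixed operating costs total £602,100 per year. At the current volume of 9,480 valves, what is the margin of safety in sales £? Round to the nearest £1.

£1,888,890

Unit CM = price − variable cost = £442.86 − £327.40 = £115.46. Break-even units = £602,100 ÷ £115.46 = 5,214.79; break-even revenue = 5,214.79 × £442.86 = £2,309,423.23.
Current sales = 9,480 × £442.86 = £4,198,312.80.
Margin of safety = £4,198,312.80 − £2,309,423.23 = £1,888,890.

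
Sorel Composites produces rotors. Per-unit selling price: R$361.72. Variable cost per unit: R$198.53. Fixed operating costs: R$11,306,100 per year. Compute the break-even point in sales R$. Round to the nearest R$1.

Contribution margin per unit = R$361.72 − R$198.53 = R$163.19, a CM ratio of R$163.19 ÷ R$361.72 = 0.4512.
Break-even sales = FC ÷ CM ratio = R$11,306,100 × R$361.72 / R$163.19 = R$25,060,619.

R$25,060,619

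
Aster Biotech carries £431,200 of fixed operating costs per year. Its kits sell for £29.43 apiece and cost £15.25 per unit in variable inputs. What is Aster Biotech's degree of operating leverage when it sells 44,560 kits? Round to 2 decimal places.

3.15

Total contribution margin = 44,560 × £14.18 = £631,860.80.
Operating income = contribution − fixed costs = £631,860.80 − £431,200 = £200,660.80.
So DOL = total CM / EBIT = £631,860.80 / £200,660.80 = 3.1489.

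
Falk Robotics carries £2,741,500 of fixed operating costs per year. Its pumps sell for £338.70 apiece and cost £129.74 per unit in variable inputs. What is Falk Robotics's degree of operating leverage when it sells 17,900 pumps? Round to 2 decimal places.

3.74

Contribution at this volume is 17,900 × £208.96 = £3,740,384.00.
Operating income = contribution − fixed costs = £3,740,384.00 − £2,741,500 = £998,884.00.
So DOL = total CM / EBIT = £3,740,384.00 / £998,884.00 = 3.7446.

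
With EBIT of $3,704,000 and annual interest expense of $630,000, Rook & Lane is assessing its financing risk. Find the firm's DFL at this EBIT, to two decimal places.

Interest = $630,000.00.
Degree of financial leverage = EBIT / (EBIT − interest) = $3,704,000 / $3,074,000.00 = 1.2049.

1.20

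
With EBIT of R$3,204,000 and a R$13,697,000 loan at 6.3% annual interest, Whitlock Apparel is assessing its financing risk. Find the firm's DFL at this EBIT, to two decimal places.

Interest = R$862,911.00.
Degree of financial leverage = EBIT / (EBIT − interest) = R$3,204,000 / R$2,341,089.00 = 1.3686.

1.37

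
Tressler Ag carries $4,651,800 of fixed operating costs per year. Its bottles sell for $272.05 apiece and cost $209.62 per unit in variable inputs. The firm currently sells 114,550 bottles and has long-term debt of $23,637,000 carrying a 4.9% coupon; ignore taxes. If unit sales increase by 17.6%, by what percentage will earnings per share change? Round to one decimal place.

+93.8%

At 114,550 units, contribution = 114,550 × $62.43 = $7,151,356.50.
Operating income = contribution − fixed costs = $7,151,356.50 − $4,651,800 = $2,499,556.50.
After interest of $1,158,213.00, pre-tax earnings = $1,341,343.50.
DCL = total CM / (EBIT − I) = $7,151,356.50 / $1,341,343.50 = 5.3315.
%ΔEPS = DCL × %ΔSales = 5.3315 × +17.6% = +93.8%.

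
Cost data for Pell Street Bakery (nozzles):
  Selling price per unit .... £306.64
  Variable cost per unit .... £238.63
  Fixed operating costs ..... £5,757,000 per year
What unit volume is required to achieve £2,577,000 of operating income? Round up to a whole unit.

122,541 nozzles

Each unit contributes £306.64 − £238.63 = £68.01.
Need Q such that Q × £68.01 − £5,757,000 = £2,577,000, i.e. Q = £8,334,000 / £68.01 = 122,540.80 → 122,541.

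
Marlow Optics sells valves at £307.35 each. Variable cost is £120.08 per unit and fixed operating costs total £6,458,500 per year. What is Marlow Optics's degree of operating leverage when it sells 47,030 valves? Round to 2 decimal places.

3.75

Contribution at this volume is 47,030 × £187.27 = £8,807,308.10.
EBIT = £8,807,308.10 − £6,458,500 = £2,348,808.10.
So DOL = total CM / EBIT = £8,807,308.10 / £2,348,808.10 = 3.7497.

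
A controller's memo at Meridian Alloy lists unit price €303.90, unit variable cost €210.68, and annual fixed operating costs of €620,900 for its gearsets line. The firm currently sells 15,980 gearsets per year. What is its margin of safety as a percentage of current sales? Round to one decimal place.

58.3%

Each unit contributes €303.90 − €210.68 = €93.22. Break-even units = €620,900 ÷ €93.22 = 6,660.59; break-even revenue = 6,660.59 × €303.90 = €2,024,152.65.
Actual sales revenue = 15,980 × €303.90 = €4,856,322.00.
Margin of safety = (€4,856,322.00 − €2,024,152.65) ÷ €4,856,322.00 = 58.3%.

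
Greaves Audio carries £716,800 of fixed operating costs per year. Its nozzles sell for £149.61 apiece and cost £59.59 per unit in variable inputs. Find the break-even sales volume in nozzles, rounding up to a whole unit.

Unit CM = price − variable cost = £149.61 − £59.59 = £90.02.
Break-even Q = £716,800 / £90.02 = 7,962.67 → 7,963 nozzles.

7,963 nozzles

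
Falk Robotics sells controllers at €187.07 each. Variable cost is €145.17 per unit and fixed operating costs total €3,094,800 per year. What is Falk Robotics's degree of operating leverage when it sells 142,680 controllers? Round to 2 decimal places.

At 142,680 units, contribution = 142,680 × €41.90 = €5,978,292.00.
Operating income = contribution − fixed costs = €5,978,292.00 − €3,094,800 = €2,883,492.00.
Degree of operating leverage = €5,978,292.00 / €2,883,492.00 = 2.0733.

2.07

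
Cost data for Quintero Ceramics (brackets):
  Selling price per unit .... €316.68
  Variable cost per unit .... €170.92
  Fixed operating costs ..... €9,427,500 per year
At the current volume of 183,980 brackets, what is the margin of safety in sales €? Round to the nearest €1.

Contribution margin per unit = €316.68 − €170.92 = €145.76. Break-even units = €9,427,500 ÷ €145.76 = 64,678.24; break-even revenue = 64,678.24 × €316.68 = €20,482,304.47.
Current sales = 183,980 × €316.68 = €58,262,786.40.
Margin of safety = €58,262,786.40 − €20,482,304.47 = €37,780,482.

€37,780,482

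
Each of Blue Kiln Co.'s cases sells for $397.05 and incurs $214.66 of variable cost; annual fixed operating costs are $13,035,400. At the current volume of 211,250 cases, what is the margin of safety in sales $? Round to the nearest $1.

Contribution margin per unit = $397.05 − $214.66 = $182.39. Break-even units = $13,035,400 ÷ $182.39 = 71,469.93; break-even revenue = 71,469.93 × $397.05 = $28,377,134.55.
Actual sales revenue = 211,250 × $397.05 = $83,876,812.50.
Margin of safety = $83,876,812.50 − $28,377,134.55 = $55,499,678.

$55,499,678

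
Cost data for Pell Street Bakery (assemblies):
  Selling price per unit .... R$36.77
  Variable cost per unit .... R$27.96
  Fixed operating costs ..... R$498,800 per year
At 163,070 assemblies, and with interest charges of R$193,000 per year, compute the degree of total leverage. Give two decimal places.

1.93

At 163,070 units, contribution = 163,070 × R$8.81 = R$1,436,646.70.
EBIT = R$1,436,646.70 − R$498,800 = R$937,846.70. Interest = R$193,000.00.
DOL = R$1,436,646.70 ÷ R$937,846.70 = 1.5319; DFL = R$937,846.70 ÷ R$744,846.70 = 1.2591.
DCL = DOL × DFL = 1.5319 × 1.2591 = 1.9288.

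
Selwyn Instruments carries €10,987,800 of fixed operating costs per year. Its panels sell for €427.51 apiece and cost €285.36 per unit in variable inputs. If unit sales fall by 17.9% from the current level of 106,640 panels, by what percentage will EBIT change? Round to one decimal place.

Total contribution margin = 106,640 × €142.15 = €15,158,876.00.
EBIT = €15,158,876.00 − €10,987,800 = €4,171,076.00.
DOL = contribution ÷ EBIT = €15,158,876.00 ÷ €4,171,076.00 = 3.6343.
%ΔEBIT = DOL × %ΔSales = 3.6343 × -17.9% = -65.1%.

-65.1%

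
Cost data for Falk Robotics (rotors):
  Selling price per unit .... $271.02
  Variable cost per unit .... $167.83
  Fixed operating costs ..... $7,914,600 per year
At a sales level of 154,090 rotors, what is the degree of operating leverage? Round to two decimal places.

1.99

Total contribution margin = 154,090 × $103.19 = $15,900,547.10.
EBIT = $15,900,547.10 − $7,914,600 = $7,985,947.10.
Degree of operating leverage = $15,900,547.10 / $7,985,947.10 = 1.9911.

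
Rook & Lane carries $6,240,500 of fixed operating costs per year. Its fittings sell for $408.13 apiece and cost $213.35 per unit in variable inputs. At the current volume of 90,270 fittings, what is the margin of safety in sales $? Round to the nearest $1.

$23,765,936

Each unit contributes $408.13 − $213.35 = $194.78. Break-even units = $6,240,500 ÷ $194.78 = 32,038.71; break-even revenue = 32,038.71 × $408.13 = $13,075,958.85.
Actual sales revenue = 90,270 × $408.13 = $36,841,895.10.
Margin of safety = $36,841,895.10 − $13,075,958.85 = $23,765,936.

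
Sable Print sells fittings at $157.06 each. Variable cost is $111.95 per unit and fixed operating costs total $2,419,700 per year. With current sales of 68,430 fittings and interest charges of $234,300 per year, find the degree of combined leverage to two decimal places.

Contribution at this volume is 68,430 × $45.11 = $3,086,877.30.
Subtracting fixed costs: EBIT = $3,086,877.30 − $2,419,700 = $667,177.30. Interest = $234,300.00.
DOL = $3,086,877.30 ÷ $667,177.30 = 4.6268; DFL = $667,177.30 ÷ $432,877.30 = 1.5413.
Combined leverage = 4.6268 × 1.5413 = 7.1313.

7.13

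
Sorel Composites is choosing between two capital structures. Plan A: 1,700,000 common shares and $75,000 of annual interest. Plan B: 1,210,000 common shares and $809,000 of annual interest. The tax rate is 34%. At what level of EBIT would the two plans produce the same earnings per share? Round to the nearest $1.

At indifference, (EBIT − 75,000)(1 − t)/1,700,000 = (EBIT − 809,000)(1 − t)/1,210,000.
The (1 − t) factor cancels: (EBIT − 75,000) × 1,210,000 = (EBIT − 809,000) × 1,700,000.
Solving, EBIT = (809,000·1,700,000 − 75,000·1,210,000) / (1,700,000 − 1,210,000) = 1,284,550,000,000 / 490,000 = 2,621,530.61.

$2,621,531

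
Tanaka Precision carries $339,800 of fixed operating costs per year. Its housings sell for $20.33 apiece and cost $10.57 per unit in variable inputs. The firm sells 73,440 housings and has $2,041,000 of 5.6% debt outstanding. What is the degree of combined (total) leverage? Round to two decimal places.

2.73

At 73,440 units, contribution = 73,440 × $9.76 = $716,774.40.
Subtracting fixed costs: EBIT = $716,774.40 − $339,800 = $376,974.40. Interest = $114,296.00, so EBIT − I = $262,678.40.
DCL = contribution ÷ (EBIT − I) = $716,774.40 ÷ $262,678.40 = 2.7287.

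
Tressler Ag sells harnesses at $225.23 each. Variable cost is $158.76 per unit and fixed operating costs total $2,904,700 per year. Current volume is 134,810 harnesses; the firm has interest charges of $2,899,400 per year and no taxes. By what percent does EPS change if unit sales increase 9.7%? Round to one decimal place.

+27.5%

Contribution at this volume is 134,810 × $66.47 = $8,960,820.70.
EBIT = $8,960,820.70 − $2,904,700 = $6,056,120.70.
After interest of $2,899,400.00, pre-tax earnings = $3,156,720.70.
DCL = total CM / (EBIT − I) = $8,960,820.70 / $3,156,720.70 = 2.8386.
%ΔEPS = DCL × %ΔSales = 2.8386 × +9.7% = +27.5%.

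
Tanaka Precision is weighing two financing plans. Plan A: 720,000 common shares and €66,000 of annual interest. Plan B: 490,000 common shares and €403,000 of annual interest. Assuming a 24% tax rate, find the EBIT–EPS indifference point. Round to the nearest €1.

€1,120,957

At indifference, (EBIT − 66,000)(1 − t)/720,000 = (EBIT − 403,000)(1 − t)/490,000.
Cancelling (1 − t) and cross-multiplying: 490,000·(EBIT − 66,000) = 720,000·(EBIT − 403,000).
EBIT × (720,000 − 490,000) = 403,000 × 720,000 − 66,000 × 490,000 = 257,820,000,000, so EBIT = 257,820,000,000 ÷ 230,000 = 1,120,956.52.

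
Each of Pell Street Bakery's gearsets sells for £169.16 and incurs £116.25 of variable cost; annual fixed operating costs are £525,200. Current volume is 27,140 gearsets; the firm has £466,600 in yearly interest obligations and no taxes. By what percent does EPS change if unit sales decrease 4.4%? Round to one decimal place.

At 27,140 units, contribution = 27,140 × £52.91 = £1,435,977.40.
EBIT = £1,435,977.40 − £525,200 = £910,777.40.
After interest of £466,600.00, pre-tax earnings = £444,177.40.
Degree of combined leverage = contribution ÷ (EBIT − I) = £1,435,977.40 ÷ £444,177.40 = 3.2329.
%ΔEPS = DCL × %ΔSales = 3.2329 × -4.4% = -14.2%.

-14.2%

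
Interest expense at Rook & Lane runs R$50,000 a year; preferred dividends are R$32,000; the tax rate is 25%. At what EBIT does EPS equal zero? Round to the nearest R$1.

R$92,667

Preferred dividends are paid after tax, so their pre-tax equivalent is R$32,000 ÷ (1 − 0.25) = R$42,666.67.
EPS = 0 when EBIT covers interest plus the pre-tax preferred burden: R$50,000 + R$42,666.67 = R$92,666.67.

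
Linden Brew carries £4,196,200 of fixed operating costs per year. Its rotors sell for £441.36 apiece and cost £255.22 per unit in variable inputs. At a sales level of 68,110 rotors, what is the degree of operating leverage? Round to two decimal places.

1.49

Total contribution margin = 68,110 × £186.14 = £12,677,995.40.
Operating income = contribution − fixed costs = £12,677,995.40 − £4,196,200 = £8,481,795.40.
DOL = contribution ÷ EBIT = £12,677,995.40 ÷ £8,481,795.40 = 1.4947.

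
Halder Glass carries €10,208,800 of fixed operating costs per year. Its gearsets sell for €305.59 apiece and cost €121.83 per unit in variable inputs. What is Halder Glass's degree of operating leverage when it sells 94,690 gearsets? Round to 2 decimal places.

Total contribution margin = 94,690 × €183.76 = €17,400,234.40.
Subtracting fixed costs: EBIT = €17,400,234.40 − €10,208,800 = €7,191,434.40.
So DOL = total CM / EBIT = €17,400,234.40 / €7,191,434.40 = 2.4196.

2.42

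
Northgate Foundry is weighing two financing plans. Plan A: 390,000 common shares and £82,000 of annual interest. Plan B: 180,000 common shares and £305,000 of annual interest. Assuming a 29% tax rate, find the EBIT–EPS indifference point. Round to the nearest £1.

Set EPS_A = EPS_B: (EBIT − £82,000)(1 − 0.29) ÷ 390,000 = (EBIT − £305,000)(1 − 0.29) ÷ 180,000.
Cancelling (1 − t) and cross-multiplying: 180,000·(EBIT − 82,000) = 390,000·(EBIT − 305,000).
EBIT × (390,000 − 180,000) = 305,000 × 390,000 − 82,000 × 180,000 = 104,190,000,000, so EBIT = 104,190,000,000 ÷ 210,000 = 496,142.86.

£496,143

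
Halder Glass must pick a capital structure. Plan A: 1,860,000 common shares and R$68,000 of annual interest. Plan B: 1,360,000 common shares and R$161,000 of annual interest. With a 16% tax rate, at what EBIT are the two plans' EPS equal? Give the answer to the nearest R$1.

At indifference, (EBIT − 68,000)(1 − t)/1,860,000 = (EBIT − 161,000)(1 − t)/1,360,000.
The (1 − t) factor cancels: (EBIT − 68,000) × 1,360,000 = (EBIT − 161,000) × 1,860,000.
EBIT × (1,860,000 − 1,360,000) = 161,000 × 1,860,000 − 68,000 × 1,360,000 = 206,980,000,000, so EBIT = 206,980,000,000 ÷ 500,000 = 413,960.00.

R$413,960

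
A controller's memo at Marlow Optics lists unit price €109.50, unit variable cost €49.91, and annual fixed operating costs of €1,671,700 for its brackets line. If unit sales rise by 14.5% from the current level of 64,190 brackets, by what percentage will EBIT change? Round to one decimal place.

+25.8%

Total contribution margin = 64,190 × €59.59 = €3,825,082.10.
EBIT = €3,825,082.10 − €1,671,700 = €2,153,382.10.
DOL = contribution ÷ EBIT = €3,825,082.10 ÷ €2,153,382.10 = 1.7763.
%ΔEBIT = DOL × %ΔSales = 1.7763 × +14.5% = +25.8%.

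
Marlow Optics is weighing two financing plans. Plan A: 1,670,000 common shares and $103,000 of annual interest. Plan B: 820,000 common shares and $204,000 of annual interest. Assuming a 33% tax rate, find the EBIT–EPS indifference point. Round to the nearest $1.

Set EPS_A = EPS_B: (EBIT − $103,000)(1 − 0.33) ÷ 1,670,000 = (EBIT − $204,000)(1 − 0.33) ÷ 820,000.
The (1 − t) factor cancels: (EBIT − 103,000) × 820,000 = (EBIT − 204,000) × 1,670,000.
Solving, EBIT = (204,000·1,670,000 − 103,000·820,000) / (1,670,000 − 820,000) = 256,220,000,000 / 850,000 = 301,435.29.

$301,435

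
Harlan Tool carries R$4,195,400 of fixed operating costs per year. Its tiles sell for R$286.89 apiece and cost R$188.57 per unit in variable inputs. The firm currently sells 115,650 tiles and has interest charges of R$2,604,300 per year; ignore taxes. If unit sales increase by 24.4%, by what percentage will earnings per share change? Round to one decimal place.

+60.7%

Contribution at this volume is 115,650 × R$98.32 = R$11,370,708.00.
EBIT = R$11,370,708.00 − R$4,195,400 = R$7,175,308.00.
Interest = R$2,604,300.00, so EBIT − I = R$4,571,008.00.
DCL = total CM / (EBIT − I) = R$11,370,708.00 / R$4,571,008.00 = 2.4876.
EPS therefore changes by 2.4876 × (+24.4%) = +60.7%.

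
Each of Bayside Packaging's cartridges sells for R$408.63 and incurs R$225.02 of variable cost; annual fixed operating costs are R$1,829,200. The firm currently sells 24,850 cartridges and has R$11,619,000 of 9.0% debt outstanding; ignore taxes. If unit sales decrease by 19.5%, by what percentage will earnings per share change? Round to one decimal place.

At 24,850 units, contribution = 24,850 × R$183.61 = R$4,562,708.50.
EBIT = R$4,562,708.50 − R$1,829,200 = R$2,733,508.50.
Interest = R$1,045,710.00, so EBIT − I = R$1,687,798.50.
DCL = total CM / (EBIT − I) = R$4,562,708.50 / R$1,687,798.50 = 2.7033.
%ΔEPS = DCL × %ΔSales = 2.7033 × -19.5% = -52.7%.

-52.7%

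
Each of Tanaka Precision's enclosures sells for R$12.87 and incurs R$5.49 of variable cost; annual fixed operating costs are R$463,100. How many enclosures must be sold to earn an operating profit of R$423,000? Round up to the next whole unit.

120,068 enclosures

Unit CM = price − variable cost = R$12.87 − R$5.49 = R$7.38.
Required volume = (fixed costs + target profit) ÷ CM = (R$463,100 + R$423,000) ÷ R$7.38 = 120,067.75, so 120,068 enclosures.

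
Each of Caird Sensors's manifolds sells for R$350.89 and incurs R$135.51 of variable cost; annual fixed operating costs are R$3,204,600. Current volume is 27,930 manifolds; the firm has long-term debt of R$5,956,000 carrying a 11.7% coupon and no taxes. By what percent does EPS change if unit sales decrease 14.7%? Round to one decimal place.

Contribution at this volume is 27,930 × R$215.38 = R$6,015,563.40.
Operating income = contribution − fixed costs = R$6,015,563.40 − R$3,204,600 = R$2,810,963.40.
After interest of R$696,852.00, pre-tax earnings = R$2,114,111.40.
DCL = total CM / (EBIT − I) = R$6,015,563.40 / R$2,114,111.40 = 2.8454.
%ΔEPS = DCL × %ΔSales = 2.8454 × -14.7% = -41.8%.

-41.8%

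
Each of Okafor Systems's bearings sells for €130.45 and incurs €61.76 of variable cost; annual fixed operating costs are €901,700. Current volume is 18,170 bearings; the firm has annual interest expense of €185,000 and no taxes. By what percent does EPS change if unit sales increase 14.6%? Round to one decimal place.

Total contribution margin = 18,170 × €68.69 = €1,248,097.30.
Operating income = contribution − fixed costs = €1,248,097.30 − €901,700 = €346,397.30.
Interest = €185,000.00, so EBIT − I = €161,397.30.
Degree of combined leverage = contribution ÷ (EBIT − I) = €1,248,097.30 ÷ €161,397.30 = 7.7331.
%ΔEPS = DCL × %ΔSales = 7.7331 × +14.6% = +112.9%.

+112.9%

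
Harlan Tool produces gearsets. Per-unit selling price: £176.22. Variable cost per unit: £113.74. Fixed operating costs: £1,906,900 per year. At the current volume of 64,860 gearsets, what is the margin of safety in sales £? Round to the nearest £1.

£6,051,365

Contribution margin per unit = £176.22 − £113.74 = £62.48. Break-even units = £1,906,900 ÷ £62.48 = 30,520.17; break-even revenue = 30,520.17 × £176.22 = £5,378,263.73.
Current sales = 64,860 × £176.22 = £11,429,629.20.
Margin of safety = £11,429,629.20 − £5,378,263.73 = £6,051,365.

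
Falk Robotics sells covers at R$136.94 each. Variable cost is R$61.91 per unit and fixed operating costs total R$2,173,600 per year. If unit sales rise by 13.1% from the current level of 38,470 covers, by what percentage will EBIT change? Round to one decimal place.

At 38,470 units, contribution = 38,470 × R$75.03 = R$2,886,404.10.
Subtracting fixed costs: EBIT = R$2,886,404.10 − R$2,173,600 = R$712,804.10.
So DOL = total CM / EBIT = R$2,886,404.10 / R$712,804.10 = 4.0494.
Operating income changes by 4.0494 × +13.1% = +53.0%.

+53.0%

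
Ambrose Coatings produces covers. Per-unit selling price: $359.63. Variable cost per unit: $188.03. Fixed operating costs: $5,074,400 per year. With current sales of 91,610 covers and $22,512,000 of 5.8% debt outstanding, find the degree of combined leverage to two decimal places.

1.68

At 91,610 units, contribution = 91,610 × $171.60 = $15,720,276.00.
Subtracting fixed costs: EBIT = $15,720,276.00 − $5,074,400 = $10,645,876.00. Interest = $1,305,696.00, so EBIT − I = $9,340,180.00.
DCL = contribution ÷ (EBIT − I) = $15,720,276.00 ÷ $9,340,180.00 = 1.6831.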